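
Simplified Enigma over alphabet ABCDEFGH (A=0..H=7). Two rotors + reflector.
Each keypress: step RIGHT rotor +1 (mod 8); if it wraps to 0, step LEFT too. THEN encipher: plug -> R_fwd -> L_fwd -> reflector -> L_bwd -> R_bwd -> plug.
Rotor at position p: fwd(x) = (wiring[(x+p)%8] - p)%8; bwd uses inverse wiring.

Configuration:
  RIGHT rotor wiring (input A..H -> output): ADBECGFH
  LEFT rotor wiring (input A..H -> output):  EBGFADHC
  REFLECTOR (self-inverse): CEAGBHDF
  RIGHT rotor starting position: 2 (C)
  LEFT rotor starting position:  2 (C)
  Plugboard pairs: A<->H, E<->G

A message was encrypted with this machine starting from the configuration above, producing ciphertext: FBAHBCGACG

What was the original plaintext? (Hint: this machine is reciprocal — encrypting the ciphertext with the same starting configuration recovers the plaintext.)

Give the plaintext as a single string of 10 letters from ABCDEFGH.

Answer: ACGEDDCDFC

Derivation:
Char 1 ('F'): step: R->3, L=2; F->plug->F->R->F->L->A->refl->C->L'->G->R'->H->plug->A
Char 2 ('B'): step: R->4, L=2; B->plug->B->R->C->L->G->refl->D->L'->B->R'->C->plug->C
Char 3 ('A'): step: R->5, L=2; A->plug->H->R->F->L->A->refl->C->L'->G->R'->E->plug->G
Char 4 ('H'): step: R->6, L=2; H->plug->A->R->H->L->H->refl->F->L'->E->R'->G->plug->E
Char 5 ('B'): step: R->7, L=2; B->plug->B->R->B->L->D->refl->G->L'->C->R'->D->plug->D
Char 6 ('C'): step: R->0, L->3 (L advanced); C->plug->C->R->B->L->F->refl->H->L'->E->R'->D->plug->D
Char 7 ('G'): step: R->1, L=3; G->plug->E->R->F->L->B->refl->E->L'->D->R'->C->plug->C
Char 8 ('A'): step: R->2, L=3; A->plug->H->R->B->L->F->refl->H->L'->E->R'->D->plug->D
Char 9 ('C'): step: R->3, L=3; C->plug->C->R->D->L->E->refl->B->L'->F->R'->F->plug->F
Char 10 ('G'): step: R->4, L=3; G->plug->E->R->E->L->H->refl->F->L'->B->R'->C->plug->C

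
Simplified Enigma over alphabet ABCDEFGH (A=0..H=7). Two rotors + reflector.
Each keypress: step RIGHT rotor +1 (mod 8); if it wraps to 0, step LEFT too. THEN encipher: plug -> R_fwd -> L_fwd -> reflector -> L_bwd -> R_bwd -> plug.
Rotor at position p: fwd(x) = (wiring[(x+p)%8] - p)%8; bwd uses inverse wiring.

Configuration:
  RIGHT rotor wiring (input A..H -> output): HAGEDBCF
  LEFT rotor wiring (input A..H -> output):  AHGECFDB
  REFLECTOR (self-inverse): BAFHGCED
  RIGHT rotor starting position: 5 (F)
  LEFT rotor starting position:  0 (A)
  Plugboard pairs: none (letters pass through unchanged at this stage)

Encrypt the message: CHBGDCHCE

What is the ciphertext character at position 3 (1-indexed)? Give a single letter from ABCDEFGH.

Char 1 ('C'): step: R->6, L=0; C->plug->C->R->B->L->H->refl->D->L'->G->R'->F->plug->F
Char 2 ('H'): step: R->7, L=0; H->plug->H->R->D->L->E->refl->G->L'->C->R'->G->plug->G
Char 3 ('B'): step: R->0, L->1 (L advanced); B->plug->B->R->A->L->G->refl->E->L'->E->R'->D->plug->D

D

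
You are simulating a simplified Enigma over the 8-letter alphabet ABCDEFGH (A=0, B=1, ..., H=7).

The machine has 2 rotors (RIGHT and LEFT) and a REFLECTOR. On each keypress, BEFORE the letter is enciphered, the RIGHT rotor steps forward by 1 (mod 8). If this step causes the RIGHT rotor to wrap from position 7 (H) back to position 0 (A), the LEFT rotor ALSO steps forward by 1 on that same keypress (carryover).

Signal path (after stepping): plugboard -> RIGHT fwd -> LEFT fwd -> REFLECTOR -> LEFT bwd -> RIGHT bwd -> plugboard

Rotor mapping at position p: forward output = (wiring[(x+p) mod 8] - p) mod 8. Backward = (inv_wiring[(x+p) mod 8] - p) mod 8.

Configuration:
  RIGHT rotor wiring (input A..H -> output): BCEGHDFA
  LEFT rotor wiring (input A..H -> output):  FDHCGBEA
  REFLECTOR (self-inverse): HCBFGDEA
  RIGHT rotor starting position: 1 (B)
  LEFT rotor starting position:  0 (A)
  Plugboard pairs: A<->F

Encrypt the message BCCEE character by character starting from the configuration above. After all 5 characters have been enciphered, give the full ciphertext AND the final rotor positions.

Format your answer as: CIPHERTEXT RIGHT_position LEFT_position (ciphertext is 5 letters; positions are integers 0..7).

Answer: AHGCD 6 0

Derivation:
Char 1 ('B'): step: R->2, L=0; B->plug->B->R->E->L->G->refl->E->L'->G->R'->F->plug->A
Char 2 ('C'): step: R->3, L=0; C->plug->C->R->A->L->F->refl->D->L'->B->R'->H->plug->H
Char 3 ('C'): step: R->4, L=0; C->plug->C->R->B->L->D->refl->F->L'->A->R'->G->plug->G
Char 4 ('E'): step: R->5, L=0; E->plug->E->R->F->L->B->refl->C->L'->D->R'->C->plug->C
Char 5 ('E'): step: R->6, L=0; E->plug->E->R->G->L->E->refl->G->L'->E->R'->D->plug->D
Final: ciphertext=AHGCD, RIGHT=6, LEFT=0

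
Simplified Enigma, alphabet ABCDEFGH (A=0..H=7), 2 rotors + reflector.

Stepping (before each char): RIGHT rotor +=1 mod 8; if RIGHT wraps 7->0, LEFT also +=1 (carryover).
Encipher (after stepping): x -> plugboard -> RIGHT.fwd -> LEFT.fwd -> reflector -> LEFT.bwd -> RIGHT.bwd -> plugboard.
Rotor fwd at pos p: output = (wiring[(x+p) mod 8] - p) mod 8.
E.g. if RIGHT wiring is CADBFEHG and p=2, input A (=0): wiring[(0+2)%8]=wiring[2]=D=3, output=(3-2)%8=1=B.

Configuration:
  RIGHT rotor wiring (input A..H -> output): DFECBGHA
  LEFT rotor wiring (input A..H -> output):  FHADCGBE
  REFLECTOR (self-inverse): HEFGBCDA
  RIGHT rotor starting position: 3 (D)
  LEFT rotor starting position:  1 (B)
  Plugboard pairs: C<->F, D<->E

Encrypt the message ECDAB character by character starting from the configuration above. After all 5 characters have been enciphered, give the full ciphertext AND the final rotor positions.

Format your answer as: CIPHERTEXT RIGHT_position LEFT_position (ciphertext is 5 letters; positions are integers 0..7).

Answer: BFHEG 0 2

Derivation:
Char 1 ('E'): step: R->4, L=1; E->plug->D->R->E->L->F->refl->C->L'->C->R'->B->plug->B
Char 2 ('C'): step: R->5, L=1; C->plug->F->R->H->L->E->refl->B->L'->D->R'->C->plug->F
Char 3 ('D'): step: R->6, L=1; D->plug->E->R->G->L->D->refl->G->L'->A->R'->H->plug->H
Char 4 ('A'): step: R->7, L=1; A->plug->A->R->B->L->H->refl->A->L'->F->R'->D->plug->E
Char 5 ('B'): step: R->0, L->2 (L advanced); B->plug->B->R->F->L->C->refl->F->L'->H->R'->G->plug->G
Final: ciphertext=BFHEG, RIGHT=0, LEFT=2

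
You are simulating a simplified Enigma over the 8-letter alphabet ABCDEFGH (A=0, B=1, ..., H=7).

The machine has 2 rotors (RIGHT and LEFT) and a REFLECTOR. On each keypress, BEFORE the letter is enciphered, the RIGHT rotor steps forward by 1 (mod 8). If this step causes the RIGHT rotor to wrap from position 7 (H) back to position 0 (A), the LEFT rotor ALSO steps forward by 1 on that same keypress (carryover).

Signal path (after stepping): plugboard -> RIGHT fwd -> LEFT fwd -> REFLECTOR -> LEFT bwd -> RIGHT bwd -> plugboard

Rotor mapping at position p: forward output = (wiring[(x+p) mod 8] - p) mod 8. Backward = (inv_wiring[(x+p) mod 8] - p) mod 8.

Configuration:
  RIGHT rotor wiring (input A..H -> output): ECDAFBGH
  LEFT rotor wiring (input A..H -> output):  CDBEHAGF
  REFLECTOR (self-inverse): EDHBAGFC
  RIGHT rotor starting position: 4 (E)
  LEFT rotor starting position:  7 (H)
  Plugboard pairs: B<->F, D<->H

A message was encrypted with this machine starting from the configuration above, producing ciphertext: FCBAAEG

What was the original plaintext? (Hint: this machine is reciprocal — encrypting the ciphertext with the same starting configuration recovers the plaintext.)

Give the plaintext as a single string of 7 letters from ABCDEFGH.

Char 1 ('F'): step: R->5, L=7; F->plug->B->R->B->L->D->refl->B->L'->G->R'->F->plug->B
Char 2 ('C'): step: R->6, L=7; C->plug->C->R->G->L->B->refl->D->L'->B->R'->B->plug->F
Char 3 ('B'): step: R->7, L=7; B->plug->F->R->G->L->B->refl->D->L'->B->R'->E->plug->E
Char 4 ('A'): step: R->0, L->0 (L advanced); A->plug->A->R->E->L->H->refl->C->L'->A->R'->D->plug->H
Char 5 ('A'): step: R->1, L=0; A->plug->A->R->B->L->D->refl->B->L'->C->R'->B->plug->F
Char 6 ('E'): step: R->2, L=0; E->plug->E->R->E->L->H->refl->C->L'->A->R'->H->plug->D
Char 7 ('G'): step: R->3, L=0; G->plug->G->R->H->L->F->refl->G->L'->G->R'->C->plug->C

Answer: BFEHFDC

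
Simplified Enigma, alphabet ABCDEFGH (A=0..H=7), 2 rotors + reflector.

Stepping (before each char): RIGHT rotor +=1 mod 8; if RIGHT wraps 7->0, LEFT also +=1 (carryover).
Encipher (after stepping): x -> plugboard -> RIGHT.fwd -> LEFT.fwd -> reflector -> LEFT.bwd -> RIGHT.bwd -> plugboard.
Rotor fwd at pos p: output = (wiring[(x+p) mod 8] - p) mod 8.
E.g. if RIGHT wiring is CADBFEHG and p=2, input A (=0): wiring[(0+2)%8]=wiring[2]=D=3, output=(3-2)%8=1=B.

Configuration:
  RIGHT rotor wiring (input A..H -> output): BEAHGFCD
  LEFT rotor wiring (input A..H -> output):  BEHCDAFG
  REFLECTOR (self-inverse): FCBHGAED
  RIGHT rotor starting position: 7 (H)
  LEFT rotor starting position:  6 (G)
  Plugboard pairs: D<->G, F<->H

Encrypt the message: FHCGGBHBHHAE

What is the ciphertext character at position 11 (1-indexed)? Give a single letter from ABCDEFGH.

Char 1 ('F'): step: R->0, L->7 (L advanced); F->plug->H->R->D->L->A->refl->F->L'->C->R'->G->plug->D
Char 2 ('H'): step: R->1, L=7; H->plug->F->R->B->L->C->refl->B->L'->G->R'->C->plug->C
Char 3 ('C'): step: R->2, L=7; C->plug->C->R->E->L->D->refl->H->L'->A->R'->E->plug->E
Char 4 ('G'): step: R->3, L=7; G->plug->D->R->H->L->G->refl->E->L'->F->R'->H->plug->F
Char 5 ('G'): step: R->4, L=7; G->plug->D->R->H->L->G->refl->E->L'->F->R'->E->plug->E
Char 6 ('B'): step: R->5, L=7; B->plug->B->R->F->L->E->refl->G->L'->H->R'->E->plug->E
Char 7 ('H'): step: R->6, L=7; H->plug->F->R->B->L->C->refl->B->L'->G->R'->D->plug->G
Char 8 ('B'): step: R->7, L=7; B->plug->B->R->C->L->F->refl->A->L'->D->R'->H->plug->F
Char 9 ('H'): step: R->0, L->0 (L advanced); H->plug->F->R->F->L->A->refl->F->L'->G->R'->E->plug->E
Char 10 ('H'): step: R->1, L=0; H->plug->F->R->B->L->E->refl->G->L'->H->R'->B->plug->B
Char 11 ('A'): step: R->2, L=0; A->plug->A->R->G->L->F->refl->A->L'->F->R'->B->plug->B

B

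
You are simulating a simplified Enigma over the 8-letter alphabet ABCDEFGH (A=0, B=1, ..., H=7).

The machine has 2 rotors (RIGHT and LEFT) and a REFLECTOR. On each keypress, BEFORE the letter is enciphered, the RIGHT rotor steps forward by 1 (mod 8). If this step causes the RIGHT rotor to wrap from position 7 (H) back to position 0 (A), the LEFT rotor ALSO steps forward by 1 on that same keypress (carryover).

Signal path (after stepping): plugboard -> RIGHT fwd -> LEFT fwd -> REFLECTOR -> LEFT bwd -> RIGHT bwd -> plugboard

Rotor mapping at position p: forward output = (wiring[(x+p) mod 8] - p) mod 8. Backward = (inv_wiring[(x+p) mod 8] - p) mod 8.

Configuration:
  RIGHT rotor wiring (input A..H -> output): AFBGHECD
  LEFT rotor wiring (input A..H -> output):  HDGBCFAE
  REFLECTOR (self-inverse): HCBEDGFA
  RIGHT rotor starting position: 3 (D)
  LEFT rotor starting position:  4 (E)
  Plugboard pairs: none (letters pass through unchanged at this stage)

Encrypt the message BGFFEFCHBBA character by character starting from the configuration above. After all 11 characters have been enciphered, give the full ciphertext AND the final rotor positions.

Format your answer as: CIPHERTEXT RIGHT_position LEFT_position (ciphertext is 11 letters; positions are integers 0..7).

Answer: DCDEFDHCHDD 6 5

Derivation:
Char 1 ('B'): step: R->4, L=4; B->plug->B->R->A->L->G->refl->F->L'->H->R'->D->plug->D
Char 2 ('G'): step: R->5, L=4; G->plug->G->R->B->L->B->refl->C->L'->G->R'->C->plug->C
Char 3 ('F'): step: R->6, L=4; F->plug->F->R->A->L->G->refl->F->L'->H->R'->D->plug->D
Char 4 ('F'): step: R->7, L=4; F->plug->F->R->A->L->G->refl->F->L'->H->R'->E->plug->E
Char 5 ('E'): step: R->0, L->5 (L advanced); E->plug->E->R->H->L->F->refl->G->L'->E->R'->F->plug->F
Char 6 ('F'): step: R->1, L=5; F->plug->F->R->B->L->D->refl->E->L'->G->R'->D->plug->D
Char 7 ('C'): step: R->2, L=5; C->plug->C->R->F->L->B->refl->C->L'->D->R'->H->plug->H
Char 8 ('H'): step: R->3, L=5; H->plug->H->R->G->L->E->refl->D->L'->B->R'->C->plug->C
Char 9 ('B'): step: R->4, L=5; B->plug->B->R->A->L->A->refl->H->L'->C->R'->H->plug->H
Char 10 ('B'): step: R->5, L=5; B->plug->B->R->F->L->B->refl->C->L'->D->R'->D->plug->D
Char 11 ('A'): step: R->6, L=5; A->plug->A->R->E->L->G->refl->F->L'->H->R'->D->plug->D
Final: ciphertext=DCDEFDHCHDD, RIGHT=6, LEFT=5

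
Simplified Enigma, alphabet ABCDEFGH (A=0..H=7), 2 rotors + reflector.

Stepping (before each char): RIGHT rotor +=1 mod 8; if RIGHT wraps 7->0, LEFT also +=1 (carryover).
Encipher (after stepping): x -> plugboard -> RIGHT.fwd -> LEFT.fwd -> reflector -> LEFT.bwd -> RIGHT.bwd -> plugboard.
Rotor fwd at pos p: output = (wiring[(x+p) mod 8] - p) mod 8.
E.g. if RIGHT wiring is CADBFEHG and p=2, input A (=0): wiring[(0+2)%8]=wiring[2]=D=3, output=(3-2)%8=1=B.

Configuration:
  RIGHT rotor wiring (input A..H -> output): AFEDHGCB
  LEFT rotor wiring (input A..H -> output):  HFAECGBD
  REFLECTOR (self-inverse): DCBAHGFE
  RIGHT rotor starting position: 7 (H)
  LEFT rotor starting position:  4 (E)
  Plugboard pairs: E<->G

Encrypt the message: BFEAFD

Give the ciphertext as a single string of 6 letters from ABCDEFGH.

Answer: CDBCCG

Derivation:
Char 1 ('B'): step: R->0, L->5 (L advanced); B->plug->B->R->F->L->D->refl->A->L'->E->R'->C->plug->C
Char 2 ('F'): step: R->1, L=5; F->plug->F->R->B->L->E->refl->H->L'->G->R'->D->plug->D
Char 3 ('E'): step: R->2, L=5; E->plug->G->R->G->L->H->refl->E->L'->B->R'->B->plug->B
Char 4 ('A'): step: R->3, L=5; A->plug->A->R->A->L->B->refl->C->L'->D->R'->C->plug->C
Char 5 ('F'): step: R->4, L=5; F->plug->F->R->B->L->E->refl->H->L'->G->R'->C->plug->C
Char 6 ('D'): step: R->5, L=5; D->plug->D->R->D->L->C->refl->B->L'->A->R'->E->plug->G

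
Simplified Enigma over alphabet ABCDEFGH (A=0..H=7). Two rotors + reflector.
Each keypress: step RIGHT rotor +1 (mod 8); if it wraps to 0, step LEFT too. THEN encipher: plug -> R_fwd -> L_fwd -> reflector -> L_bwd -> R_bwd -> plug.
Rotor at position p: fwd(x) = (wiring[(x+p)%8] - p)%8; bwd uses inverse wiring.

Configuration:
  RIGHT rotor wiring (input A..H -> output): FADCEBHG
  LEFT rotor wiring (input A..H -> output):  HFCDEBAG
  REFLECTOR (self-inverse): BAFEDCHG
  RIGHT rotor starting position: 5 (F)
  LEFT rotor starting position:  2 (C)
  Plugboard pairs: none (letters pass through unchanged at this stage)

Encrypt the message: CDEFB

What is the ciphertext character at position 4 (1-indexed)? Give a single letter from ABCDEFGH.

Char 1 ('C'): step: R->6, L=2; C->plug->C->R->H->L->D->refl->E->L'->F->R'->E->plug->E
Char 2 ('D'): step: R->7, L=2; D->plug->D->R->E->L->G->refl->H->L'->D->R'->E->plug->E
Char 3 ('E'): step: R->0, L->3 (L advanced); E->plug->E->R->E->L->D->refl->E->L'->F->R'->A->plug->A
Char 4 ('F'): step: R->1, L=3; F->plug->F->R->G->L->C->refl->F->L'->D->R'->D->plug->D

D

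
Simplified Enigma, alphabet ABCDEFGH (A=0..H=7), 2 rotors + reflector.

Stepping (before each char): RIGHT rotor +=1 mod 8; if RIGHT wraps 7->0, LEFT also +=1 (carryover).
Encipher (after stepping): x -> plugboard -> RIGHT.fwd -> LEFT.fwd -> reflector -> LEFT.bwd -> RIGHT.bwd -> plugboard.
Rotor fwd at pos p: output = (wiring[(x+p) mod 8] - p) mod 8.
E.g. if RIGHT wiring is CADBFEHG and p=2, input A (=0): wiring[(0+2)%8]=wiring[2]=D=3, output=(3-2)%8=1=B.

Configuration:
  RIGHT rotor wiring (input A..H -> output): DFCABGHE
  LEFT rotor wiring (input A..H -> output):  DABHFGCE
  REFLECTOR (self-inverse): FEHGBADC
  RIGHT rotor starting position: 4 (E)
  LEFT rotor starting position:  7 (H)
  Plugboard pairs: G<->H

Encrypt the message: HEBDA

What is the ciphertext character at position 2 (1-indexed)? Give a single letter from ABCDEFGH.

Char 1 ('H'): step: R->5, L=7; H->plug->G->R->D->L->C->refl->H->L'->G->R'->D->plug->D
Char 2 ('E'): step: R->6, L=7; E->plug->E->R->E->L->A->refl->F->L'->A->R'->H->plug->G

G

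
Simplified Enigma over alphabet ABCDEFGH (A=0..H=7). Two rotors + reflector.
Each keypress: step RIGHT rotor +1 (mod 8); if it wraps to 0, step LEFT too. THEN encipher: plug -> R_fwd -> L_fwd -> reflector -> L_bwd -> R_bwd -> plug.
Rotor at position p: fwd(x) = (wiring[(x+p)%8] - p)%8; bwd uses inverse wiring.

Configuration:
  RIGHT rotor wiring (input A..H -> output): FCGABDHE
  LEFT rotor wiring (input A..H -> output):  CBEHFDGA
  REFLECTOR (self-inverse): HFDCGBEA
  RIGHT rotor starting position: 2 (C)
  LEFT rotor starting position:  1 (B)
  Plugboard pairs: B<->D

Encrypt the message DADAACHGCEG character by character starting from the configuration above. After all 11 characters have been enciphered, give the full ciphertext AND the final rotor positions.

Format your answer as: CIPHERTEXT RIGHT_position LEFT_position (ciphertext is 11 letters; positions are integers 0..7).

Char 1 ('D'): step: R->3, L=1; D->plug->B->R->G->L->H->refl->A->L'->A->R'->C->plug->C
Char 2 ('A'): step: R->4, L=1; A->plug->A->R->F->L->F->refl->B->L'->H->R'->B->plug->D
Char 3 ('D'): step: R->5, L=1; D->plug->B->R->C->L->G->refl->E->L'->D->R'->G->plug->G
Char 4 ('A'): step: R->6, L=1; A->plug->A->R->B->L->D->refl->C->L'->E->R'->D->plug->B
Char 5 ('A'): step: R->7, L=1; A->plug->A->R->F->L->F->refl->B->L'->H->R'->D->plug->B
Char 6 ('C'): step: R->0, L->2 (L advanced); C->plug->C->R->G->L->A->refl->H->L'->H->R'->G->plug->G
Char 7 ('H'): step: R->1, L=2; H->plug->H->R->E->L->E->refl->G->L'->F->R'->B->plug->D
Char 8 ('G'): step: R->2, L=2; G->plug->G->R->D->L->B->refl->F->L'->B->R'->D->plug->B
Char 9 ('C'): step: R->3, L=2; C->plug->C->R->A->L->C->refl->D->L'->C->R'->F->plug->F
Char 10 ('E'): step: R->4, L=2; E->plug->E->R->B->L->F->refl->B->L'->D->R'->C->plug->C
Char 11 ('G'): step: R->5, L=2; G->plug->G->R->D->L->B->refl->F->L'->B->R'->F->plug->F
Final: ciphertext=CDGBBGDBFCF, RIGHT=5, LEFT=2

Answer: CDGBBGDBFCF 5 2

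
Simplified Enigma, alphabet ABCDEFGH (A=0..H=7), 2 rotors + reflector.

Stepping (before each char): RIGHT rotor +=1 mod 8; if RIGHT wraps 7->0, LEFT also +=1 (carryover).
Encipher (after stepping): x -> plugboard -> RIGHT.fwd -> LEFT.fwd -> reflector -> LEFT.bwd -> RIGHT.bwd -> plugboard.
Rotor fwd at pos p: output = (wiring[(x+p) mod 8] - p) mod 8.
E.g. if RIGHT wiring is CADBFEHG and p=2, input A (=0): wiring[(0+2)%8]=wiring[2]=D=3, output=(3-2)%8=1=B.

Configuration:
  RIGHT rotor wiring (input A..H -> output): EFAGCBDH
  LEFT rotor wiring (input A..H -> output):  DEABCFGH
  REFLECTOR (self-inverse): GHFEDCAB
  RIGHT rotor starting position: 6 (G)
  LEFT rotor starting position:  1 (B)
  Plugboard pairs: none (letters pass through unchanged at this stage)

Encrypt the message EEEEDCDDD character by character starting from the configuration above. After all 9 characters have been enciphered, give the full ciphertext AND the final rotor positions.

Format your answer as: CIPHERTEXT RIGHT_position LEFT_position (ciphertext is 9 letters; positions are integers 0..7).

Answer: BCFAGBHAC 7 2

Derivation:
Char 1 ('E'): step: R->7, L=1; E->plug->E->R->H->L->C->refl->F->L'->F->R'->B->plug->B
Char 2 ('E'): step: R->0, L->2 (L advanced); E->plug->E->R->C->L->A->refl->G->L'->A->R'->C->plug->C
Char 3 ('E'): step: R->1, L=2; E->plug->E->R->A->L->G->refl->A->L'->C->R'->F->plug->F
Char 4 ('E'): step: R->2, L=2; E->plug->E->R->B->L->H->refl->B->L'->G->R'->A->plug->A
Char 5 ('D'): step: R->3, L=2; D->plug->D->R->A->L->G->refl->A->L'->C->R'->G->plug->G
Char 6 ('C'): step: R->4, L=2; C->plug->C->R->H->L->C->refl->F->L'->F->R'->B->plug->B
Char 7 ('D'): step: R->5, L=2; D->plug->D->R->H->L->C->refl->F->L'->F->R'->H->plug->H
Char 8 ('D'): step: R->6, L=2; D->plug->D->R->H->L->C->refl->F->L'->F->R'->A->plug->A
Char 9 ('D'): step: R->7, L=2; D->plug->D->R->B->L->H->refl->B->L'->G->R'->C->plug->C
Final: ciphertext=BCFAGBHAC, RIGHT=7, LEFT=2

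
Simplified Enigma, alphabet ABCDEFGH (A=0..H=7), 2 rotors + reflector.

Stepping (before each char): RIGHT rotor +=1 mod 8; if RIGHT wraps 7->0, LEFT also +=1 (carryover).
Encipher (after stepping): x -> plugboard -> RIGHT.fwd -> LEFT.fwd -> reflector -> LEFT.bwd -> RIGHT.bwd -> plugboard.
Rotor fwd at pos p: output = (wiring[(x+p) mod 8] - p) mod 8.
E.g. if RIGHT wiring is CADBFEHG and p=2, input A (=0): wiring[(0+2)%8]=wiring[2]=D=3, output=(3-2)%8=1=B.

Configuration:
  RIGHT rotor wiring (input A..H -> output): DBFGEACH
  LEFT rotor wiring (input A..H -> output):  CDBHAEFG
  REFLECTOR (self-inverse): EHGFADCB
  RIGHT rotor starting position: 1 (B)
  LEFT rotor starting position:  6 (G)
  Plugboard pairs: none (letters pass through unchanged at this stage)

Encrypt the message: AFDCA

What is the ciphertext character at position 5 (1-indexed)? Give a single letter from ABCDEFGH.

Char 1 ('A'): step: R->2, L=6; A->plug->A->R->D->L->F->refl->D->L'->E->R'->B->plug->B
Char 2 ('F'): step: R->3, L=6; F->plug->F->R->A->L->H->refl->B->L'->F->R'->C->plug->C
Char 3 ('D'): step: R->4, L=6; D->plug->D->R->D->L->F->refl->D->L'->E->R'->B->plug->B
Char 4 ('C'): step: R->5, L=6; C->plug->C->R->C->L->E->refl->A->L'->B->R'->G->plug->G
Char 5 ('A'): step: R->6, L=6; A->plug->A->R->E->L->D->refl->F->L'->D->R'->D->plug->D

D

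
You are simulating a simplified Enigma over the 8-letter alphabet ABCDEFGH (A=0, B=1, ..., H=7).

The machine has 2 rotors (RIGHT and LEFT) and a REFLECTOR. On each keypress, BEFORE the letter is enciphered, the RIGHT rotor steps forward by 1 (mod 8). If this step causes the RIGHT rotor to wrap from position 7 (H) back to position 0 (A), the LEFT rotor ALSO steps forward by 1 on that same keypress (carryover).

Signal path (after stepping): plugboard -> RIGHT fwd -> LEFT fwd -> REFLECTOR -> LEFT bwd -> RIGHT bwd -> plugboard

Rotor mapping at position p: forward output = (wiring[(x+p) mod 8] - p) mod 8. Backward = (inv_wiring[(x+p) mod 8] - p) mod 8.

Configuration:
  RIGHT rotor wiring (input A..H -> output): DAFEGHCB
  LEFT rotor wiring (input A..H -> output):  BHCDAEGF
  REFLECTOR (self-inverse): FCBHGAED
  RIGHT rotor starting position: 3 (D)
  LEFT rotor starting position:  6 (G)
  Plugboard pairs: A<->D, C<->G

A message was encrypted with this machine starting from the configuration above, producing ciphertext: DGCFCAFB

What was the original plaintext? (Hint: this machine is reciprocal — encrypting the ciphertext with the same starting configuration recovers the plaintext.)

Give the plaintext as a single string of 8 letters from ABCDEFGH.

Char 1 ('D'): step: R->4, L=6; D->plug->A->R->C->L->D->refl->H->L'->B->R'->G->plug->C
Char 2 ('G'): step: R->5, L=6; G->plug->C->R->E->L->E->refl->G->L'->H->R'->G->plug->C
Char 3 ('C'): step: R->6, L=6; C->plug->G->R->A->L->A->refl->F->L'->F->R'->C->plug->G
Char 4 ('F'): step: R->7, L=6; F->plug->F->R->H->L->G->refl->E->L'->E->R'->B->plug->B
Char 5 ('C'): step: R->0, L->7 (L advanced); C->plug->G->R->C->L->A->refl->F->L'->G->R'->E->plug->E
Char 6 ('A'): step: R->1, L=7; A->plug->D->R->F->L->B->refl->C->L'->B->R'->F->plug->F
Char 7 ('F'): step: R->2, L=7; F->plug->F->R->H->L->H->refl->D->L'->D->R'->A->plug->D
Char 8 ('B'): step: R->3, L=7; B->plug->B->R->D->L->D->refl->H->L'->H->R'->D->plug->A

Answer: CCGBEFDA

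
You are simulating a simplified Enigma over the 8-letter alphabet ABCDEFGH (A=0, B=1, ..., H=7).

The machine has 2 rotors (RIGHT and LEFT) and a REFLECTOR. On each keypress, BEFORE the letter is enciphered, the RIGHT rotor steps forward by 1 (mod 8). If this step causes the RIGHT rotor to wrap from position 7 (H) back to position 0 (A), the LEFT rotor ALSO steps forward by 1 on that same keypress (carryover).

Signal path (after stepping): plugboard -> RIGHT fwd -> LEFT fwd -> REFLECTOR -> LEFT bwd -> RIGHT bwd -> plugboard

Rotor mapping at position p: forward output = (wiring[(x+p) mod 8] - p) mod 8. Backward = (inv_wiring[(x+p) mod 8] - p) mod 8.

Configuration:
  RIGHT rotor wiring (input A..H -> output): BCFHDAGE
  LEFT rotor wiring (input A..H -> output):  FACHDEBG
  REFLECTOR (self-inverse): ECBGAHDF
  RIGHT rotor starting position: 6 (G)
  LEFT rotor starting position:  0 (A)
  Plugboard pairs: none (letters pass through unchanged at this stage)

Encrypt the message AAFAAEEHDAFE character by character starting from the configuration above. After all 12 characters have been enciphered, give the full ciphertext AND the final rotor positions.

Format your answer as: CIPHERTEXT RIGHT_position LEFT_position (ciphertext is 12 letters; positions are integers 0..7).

Char 1 ('A'): step: R->7, L=0; A->plug->A->R->F->L->E->refl->A->L'->B->R'->G->plug->G
Char 2 ('A'): step: R->0, L->1 (L advanced); A->plug->A->R->B->L->B->refl->C->L'->D->R'->E->plug->E
Char 3 ('F'): step: R->1, L=1; F->plug->F->R->F->L->A->refl->E->L'->H->R'->E->plug->E
Char 4 ('A'): step: R->2, L=1; A->plug->A->R->D->L->C->refl->B->L'->B->R'->C->plug->C
Char 5 ('A'): step: R->3, L=1; A->plug->A->R->E->L->D->refl->G->L'->C->R'->H->plug->H
Char 6 ('E'): step: R->4, L=1; E->plug->E->R->F->L->A->refl->E->L'->H->R'->A->plug->A
Char 7 ('E'): step: R->5, L=1; E->plug->E->R->F->L->A->refl->E->L'->H->R'->C->plug->C
Char 8 ('H'): step: R->6, L=1; H->plug->H->R->C->L->G->refl->D->L'->E->R'->D->plug->D
Char 9 ('D'): step: R->7, L=1; D->plug->D->R->G->L->F->refl->H->L'->A->R'->E->plug->E
Char 10 ('A'): step: R->0, L->2 (L advanced); A->plug->A->R->B->L->F->refl->H->L'->E->R'->H->plug->H
Char 11 ('F'): step: R->1, L=2; F->plug->F->R->F->L->E->refl->A->L'->A->R'->H->plug->H
Char 12 ('E'): step: R->2, L=2; E->plug->E->R->E->L->H->refl->F->L'->B->R'->C->plug->C
Final: ciphertext=GEECHACDEHHC, RIGHT=2, LEFT=2

Answer: GEECHACDEHHC 2 2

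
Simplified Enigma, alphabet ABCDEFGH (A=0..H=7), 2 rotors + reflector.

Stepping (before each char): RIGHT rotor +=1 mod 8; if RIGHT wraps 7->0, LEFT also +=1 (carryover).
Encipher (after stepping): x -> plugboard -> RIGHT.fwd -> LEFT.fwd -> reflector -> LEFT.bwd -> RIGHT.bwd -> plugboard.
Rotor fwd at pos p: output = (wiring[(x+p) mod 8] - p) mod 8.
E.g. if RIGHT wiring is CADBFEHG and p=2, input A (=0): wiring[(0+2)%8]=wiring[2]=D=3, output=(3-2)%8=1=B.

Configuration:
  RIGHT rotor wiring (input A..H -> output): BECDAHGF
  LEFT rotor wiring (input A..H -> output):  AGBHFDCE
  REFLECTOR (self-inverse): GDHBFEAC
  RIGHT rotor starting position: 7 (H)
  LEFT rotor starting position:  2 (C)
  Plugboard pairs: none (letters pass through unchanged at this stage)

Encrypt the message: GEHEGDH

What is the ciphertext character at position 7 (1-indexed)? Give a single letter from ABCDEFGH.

Char 1 ('G'): step: R->0, L->3 (L advanced); G->plug->G->R->G->L->D->refl->B->L'->E->R'->B->plug->B
Char 2 ('E'): step: R->1, L=3; E->plug->E->R->G->L->D->refl->B->L'->E->R'->G->plug->G
Char 3 ('H'): step: R->2, L=3; H->plug->H->R->C->L->A->refl->G->L'->H->R'->G->plug->G
Char 4 ('E'): step: R->3, L=3; E->plug->E->R->C->L->A->refl->G->L'->H->R'->H->plug->H
Char 5 ('G'): step: R->4, L=3; G->plug->G->R->G->L->D->refl->B->L'->E->R'->A->plug->A
Char 6 ('D'): step: R->5, L=3; D->plug->D->R->E->L->B->refl->D->L'->G->R'->G->plug->G
Char 7 ('H'): step: R->6, L=3; H->plug->H->R->B->L->C->refl->H->L'->D->R'->C->plug->C

C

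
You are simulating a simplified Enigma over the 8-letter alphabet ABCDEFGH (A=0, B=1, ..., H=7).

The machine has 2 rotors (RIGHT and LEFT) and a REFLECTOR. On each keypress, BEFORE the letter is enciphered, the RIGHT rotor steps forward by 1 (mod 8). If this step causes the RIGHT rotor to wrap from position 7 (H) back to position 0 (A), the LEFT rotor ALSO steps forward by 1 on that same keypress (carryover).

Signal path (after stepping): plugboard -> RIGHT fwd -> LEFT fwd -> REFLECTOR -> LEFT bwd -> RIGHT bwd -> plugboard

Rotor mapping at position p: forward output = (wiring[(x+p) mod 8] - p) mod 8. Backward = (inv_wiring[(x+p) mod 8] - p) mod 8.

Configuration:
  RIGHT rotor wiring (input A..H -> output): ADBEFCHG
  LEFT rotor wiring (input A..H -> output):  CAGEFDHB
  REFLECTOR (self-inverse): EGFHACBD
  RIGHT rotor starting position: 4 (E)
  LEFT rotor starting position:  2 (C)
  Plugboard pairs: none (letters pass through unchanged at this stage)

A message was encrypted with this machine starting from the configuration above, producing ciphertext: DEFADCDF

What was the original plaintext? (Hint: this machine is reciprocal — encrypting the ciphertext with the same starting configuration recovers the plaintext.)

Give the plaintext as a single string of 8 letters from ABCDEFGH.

Answer: GGHDBBGG

Derivation:
Char 1 ('D'): step: R->5, L=2; D->plug->D->R->D->L->B->refl->G->L'->H->R'->G->plug->G
Char 2 ('E'): step: R->6, L=2; E->plug->E->R->D->L->B->refl->G->L'->H->R'->G->plug->G
Char 3 ('F'): step: R->7, L=2; F->plug->F->R->G->L->A->refl->E->L'->A->R'->H->plug->H
Char 4 ('A'): step: R->0, L->3 (L advanced); A->plug->A->R->A->L->B->refl->G->L'->E->R'->D->plug->D
Char 5 ('D'): step: R->1, L=3; D->plug->D->R->E->L->G->refl->B->L'->A->R'->B->plug->B
Char 6 ('C'): step: R->2, L=3; C->plug->C->R->D->L->E->refl->A->L'->C->R'->B->plug->B
Char 7 ('D'): step: R->3, L=3; D->plug->D->R->E->L->G->refl->B->L'->A->R'->G->plug->G
Char 8 ('F'): step: R->4, L=3; F->plug->F->R->H->L->D->refl->H->L'->F->R'->G->plug->G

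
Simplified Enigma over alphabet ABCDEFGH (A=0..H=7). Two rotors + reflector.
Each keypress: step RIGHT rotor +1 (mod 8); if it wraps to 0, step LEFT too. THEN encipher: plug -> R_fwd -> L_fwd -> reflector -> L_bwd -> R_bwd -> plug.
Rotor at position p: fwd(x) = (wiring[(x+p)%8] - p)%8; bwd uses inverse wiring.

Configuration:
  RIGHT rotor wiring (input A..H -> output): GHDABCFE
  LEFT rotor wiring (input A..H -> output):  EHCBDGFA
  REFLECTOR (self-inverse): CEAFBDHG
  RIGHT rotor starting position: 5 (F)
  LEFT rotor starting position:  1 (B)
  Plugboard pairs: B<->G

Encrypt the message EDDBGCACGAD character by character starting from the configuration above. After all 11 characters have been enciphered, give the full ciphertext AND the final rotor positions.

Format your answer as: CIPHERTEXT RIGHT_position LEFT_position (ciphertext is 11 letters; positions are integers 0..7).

Answer: DGAGDBCHCEG 0 3

Derivation:
Char 1 ('E'): step: R->6, L=1; E->plug->E->R->F->L->E->refl->B->L'->B->R'->D->plug->D
Char 2 ('D'): step: R->7, L=1; D->plug->D->R->E->L->F->refl->D->L'->H->R'->B->plug->G
Char 3 ('D'): step: R->0, L->2 (L advanced); D->plug->D->R->A->L->A->refl->C->L'->G->R'->A->plug->A
Char 4 ('B'): step: R->1, L=2; B->plug->G->R->D->L->E->refl->B->L'->C->R'->B->plug->G
Char 5 ('G'): step: R->2, L=2; G->plug->B->R->G->L->C->refl->A->L'->A->R'->D->plug->D
Char 6 ('C'): step: R->3, L=2; C->plug->C->R->H->L->F->refl->D->L'->E->R'->G->plug->B
Char 7 ('A'): step: R->4, L=2; A->plug->A->R->F->L->G->refl->H->L'->B->R'->C->plug->C
Char 8 ('C'): step: R->5, L=2; C->plug->C->R->H->L->F->refl->D->L'->E->R'->H->plug->H
Char 9 ('G'): step: R->6, L=2; G->plug->B->R->G->L->C->refl->A->L'->A->R'->C->plug->C
Char 10 ('A'): step: R->7, L=2; A->plug->A->R->F->L->G->refl->H->L'->B->R'->E->plug->E
Char 11 ('D'): step: R->0, L->3 (L advanced); D->plug->D->R->A->L->G->refl->H->L'->H->R'->B->plug->G
Final: ciphertext=DGAGDBCHCEG, RIGHT=0, LEFT=3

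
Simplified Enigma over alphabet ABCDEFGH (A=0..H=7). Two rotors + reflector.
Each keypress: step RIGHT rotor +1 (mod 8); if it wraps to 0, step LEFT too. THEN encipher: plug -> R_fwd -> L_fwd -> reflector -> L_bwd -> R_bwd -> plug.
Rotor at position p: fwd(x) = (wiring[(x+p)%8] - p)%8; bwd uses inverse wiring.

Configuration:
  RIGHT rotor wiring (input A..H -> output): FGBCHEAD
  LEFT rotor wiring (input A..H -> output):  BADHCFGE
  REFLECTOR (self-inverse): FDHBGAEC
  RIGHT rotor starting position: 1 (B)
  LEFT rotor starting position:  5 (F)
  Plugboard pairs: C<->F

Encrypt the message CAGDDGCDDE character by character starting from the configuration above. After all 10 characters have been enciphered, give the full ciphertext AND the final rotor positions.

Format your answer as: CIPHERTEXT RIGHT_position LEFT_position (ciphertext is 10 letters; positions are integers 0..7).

Answer: HEAAFEGFFB 3 6

Derivation:
Char 1 ('C'): step: R->2, L=5; C->plug->F->R->B->L->B->refl->D->L'->E->R'->H->plug->H
Char 2 ('A'): step: R->3, L=5; A->plug->A->R->H->L->F->refl->A->L'->A->R'->E->plug->E
Char 3 ('G'): step: R->4, L=5; G->plug->G->R->F->L->G->refl->E->L'->D->R'->A->plug->A
Char 4 ('D'): step: R->5, L=5; D->plug->D->R->A->L->A->refl->F->L'->H->R'->A->plug->A
Char 5 ('D'): step: R->6, L=5; D->plug->D->R->A->L->A->refl->F->L'->H->R'->C->plug->F
Char 6 ('G'): step: R->7, L=5; G->plug->G->R->F->L->G->refl->E->L'->D->R'->E->plug->E
Char 7 ('C'): step: R->0, L->6 (L advanced); C->plug->F->R->E->L->F->refl->A->L'->A->R'->G->plug->G
Char 8 ('D'): step: R->1, L=6; D->plug->D->R->G->L->E->refl->G->L'->B->R'->C->plug->F
Char 9 ('D'): step: R->2, L=6; D->plug->D->R->C->L->D->refl->B->L'->F->R'->C->plug->F
Char 10 ('E'): step: R->3, L=6; E->plug->E->R->A->L->A->refl->F->L'->E->R'->B->plug->B
Final: ciphertext=HEAAFEGFFB, RIGHT=3, LEFT=6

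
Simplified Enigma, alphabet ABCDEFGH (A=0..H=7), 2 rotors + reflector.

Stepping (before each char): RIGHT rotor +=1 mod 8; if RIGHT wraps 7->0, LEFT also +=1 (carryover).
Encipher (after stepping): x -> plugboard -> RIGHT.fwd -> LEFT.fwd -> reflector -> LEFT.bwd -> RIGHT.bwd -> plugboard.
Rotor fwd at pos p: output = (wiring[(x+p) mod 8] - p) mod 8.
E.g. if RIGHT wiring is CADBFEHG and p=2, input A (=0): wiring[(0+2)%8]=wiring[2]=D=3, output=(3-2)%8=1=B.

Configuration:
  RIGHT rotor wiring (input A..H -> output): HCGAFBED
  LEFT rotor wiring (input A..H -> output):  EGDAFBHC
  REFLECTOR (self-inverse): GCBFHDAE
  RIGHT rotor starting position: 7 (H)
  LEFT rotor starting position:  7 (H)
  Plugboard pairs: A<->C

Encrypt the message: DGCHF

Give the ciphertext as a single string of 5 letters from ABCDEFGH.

Answer: ADEDA

Derivation:
Char 1 ('D'): step: R->0, L->0 (L advanced); D->plug->D->R->A->L->E->refl->H->L'->G->R'->C->plug->A
Char 2 ('G'): step: R->1, L=0; G->plug->G->R->C->L->D->refl->F->L'->E->R'->D->plug->D
Char 3 ('C'): step: R->2, L=0; C->plug->A->R->E->L->F->refl->D->L'->C->R'->E->plug->E
Char 4 ('H'): step: R->3, L=0; H->plug->H->R->D->L->A->refl->G->L'->B->R'->D->plug->D
Char 5 ('F'): step: R->4, L=0; F->plug->F->R->G->L->H->refl->E->L'->A->R'->C->plug->A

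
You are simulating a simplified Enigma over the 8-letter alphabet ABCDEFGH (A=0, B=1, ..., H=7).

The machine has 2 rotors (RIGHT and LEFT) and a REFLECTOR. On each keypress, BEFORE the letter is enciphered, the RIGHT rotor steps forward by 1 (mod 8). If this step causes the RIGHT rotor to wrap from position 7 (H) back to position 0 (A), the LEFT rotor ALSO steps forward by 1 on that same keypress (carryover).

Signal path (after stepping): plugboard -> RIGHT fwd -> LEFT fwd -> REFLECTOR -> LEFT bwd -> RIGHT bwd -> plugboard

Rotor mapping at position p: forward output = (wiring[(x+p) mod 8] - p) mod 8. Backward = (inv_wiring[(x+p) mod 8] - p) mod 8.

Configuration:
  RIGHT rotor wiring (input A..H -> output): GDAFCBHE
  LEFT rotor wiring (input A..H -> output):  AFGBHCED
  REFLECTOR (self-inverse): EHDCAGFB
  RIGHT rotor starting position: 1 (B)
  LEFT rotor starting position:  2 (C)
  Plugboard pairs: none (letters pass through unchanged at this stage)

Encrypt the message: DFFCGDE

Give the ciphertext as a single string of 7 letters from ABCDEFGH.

Answer: GGGAFAB

Derivation:
Char 1 ('D'): step: R->2, L=2; D->plug->D->R->H->L->D->refl->C->L'->E->R'->G->plug->G
Char 2 ('F'): step: R->3, L=2; F->plug->F->R->D->L->A->refl->E->L'->A->R'->G->plug->G
Char 3 ('F'): step: R->4, L=2; F->plug->F->R->H->L->D->refl->C->L'->E->R'->G->plug->G
Char 4 ('C'): step: R->5, L=2; C->plug->C->R->H->L->D->refl->C->L'->E->R'->A->plug->A
Char 5 ('G'): step: R->6, L=2; G->plug->G->R->E->L->C->refl->D->L'->H->R'->F->plug->F
Char 6 ('D'): step: R->7, L=2; D->plug->D->R->B->L->H->refl->B->L'->F->R'->A->plug->A
Char 7 ('E'): step: R->0, L->3 (L advanced); E->plug->E->R->C->L->H->refl->B->L'->D->R'->B->plug->B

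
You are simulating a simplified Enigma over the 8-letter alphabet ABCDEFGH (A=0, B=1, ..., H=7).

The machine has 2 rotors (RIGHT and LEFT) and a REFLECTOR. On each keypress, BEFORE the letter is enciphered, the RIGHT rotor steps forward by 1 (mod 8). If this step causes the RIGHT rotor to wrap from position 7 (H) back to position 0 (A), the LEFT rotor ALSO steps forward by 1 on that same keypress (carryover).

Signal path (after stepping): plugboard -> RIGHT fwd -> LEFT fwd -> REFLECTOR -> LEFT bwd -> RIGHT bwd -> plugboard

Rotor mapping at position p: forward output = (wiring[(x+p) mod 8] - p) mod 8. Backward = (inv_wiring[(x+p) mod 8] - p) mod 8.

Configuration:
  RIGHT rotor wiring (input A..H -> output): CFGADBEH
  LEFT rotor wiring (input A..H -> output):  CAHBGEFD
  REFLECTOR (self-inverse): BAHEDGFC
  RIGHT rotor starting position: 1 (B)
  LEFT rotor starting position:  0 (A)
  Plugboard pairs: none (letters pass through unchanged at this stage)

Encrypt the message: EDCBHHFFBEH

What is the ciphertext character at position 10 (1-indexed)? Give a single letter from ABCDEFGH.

Char 1 ('E'): step: R->2, L=0; E->plug->E->R->C->L->H->refl->C->L'->A->R'->G->plug->G
Char 2 ('D'): step: R->3, L=0; D->plug->D->R->B->L->A->refl->B->L'->D->R'->H->plug->H
Char 3 ('C'): step: R->4, L=0; C->plug->C->R->A->L->C->refl->H->L'->C->R'->G->plug->G
Char 4 ('B'): step: R->5, L=0; B->plug->B->R->H->L->D->refl->E->L'->F->R'->D->plug->D
Char 5 ('H'): step: R->6, L=0; H->plug->H->R->D->L->B->refl->A->L'->B->R'->B->plug->B
Char 6 ('H'): step: R->7, L=0; H->plug->H->R->F->L->E->refl->D->L'->H->R'->D->plug->D
Char 7 ('F'): step: R->0, L->1 (L advanced); F->plug->F->R->B->L->G->refl->F->L'->D->R'->E->plug->E
Char 8 ('F'): step: R->1, L=1; F->plug->F->R->D->L->F->refl->G->L'->B->R'->H->plug->H
Char 9 ('B'): step: R->2, L=1; B->plug->B->R->G->L->C->refl->H->L'->A->R'->G->plug->G
Char 10 ('E'): step: R->3, L=1; E->plug->E->R->E->L->D->refl->E->L'->F->R'->A->plug->A

A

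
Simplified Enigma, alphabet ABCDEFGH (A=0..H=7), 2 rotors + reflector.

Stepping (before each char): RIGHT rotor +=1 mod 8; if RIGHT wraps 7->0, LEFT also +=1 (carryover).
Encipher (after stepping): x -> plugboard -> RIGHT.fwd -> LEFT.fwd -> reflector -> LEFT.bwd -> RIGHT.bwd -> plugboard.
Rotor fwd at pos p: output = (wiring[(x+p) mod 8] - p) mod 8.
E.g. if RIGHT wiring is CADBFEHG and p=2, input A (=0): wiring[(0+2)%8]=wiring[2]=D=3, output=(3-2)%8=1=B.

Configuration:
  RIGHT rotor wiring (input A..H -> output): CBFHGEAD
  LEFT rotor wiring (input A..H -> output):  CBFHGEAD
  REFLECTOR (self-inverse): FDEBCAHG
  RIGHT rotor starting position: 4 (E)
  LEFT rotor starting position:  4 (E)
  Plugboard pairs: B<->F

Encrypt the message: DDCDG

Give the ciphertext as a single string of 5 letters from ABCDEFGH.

Answer: HCEFA

Derivation:
Char 1 ('D'): step: R->5, L=4; D->plug->D->R->F->L->F->refl->A->L'->B->R'->H->plug->H
Char 2 ('D'): step: R->6, L=4; D->plug->D->R->D->L->H->refl->G->L'->E->R'->C->plug->C
Char 3 ('C'): step: R->7, L=4; C->plug->C->R->C->L->E->refl->C->L'->A->R'->E->plug->E
Char 4 ('D'): step: R->0, L->5 (L advanced); D->plug->D->R->H->L->B->refl->D->L'->B->R'->B->plug->F
Char 5 ('G'): step: R->1, L=5; G->plug->G->R->C->L->G->refl->H->L'->A->R'->A->plug->A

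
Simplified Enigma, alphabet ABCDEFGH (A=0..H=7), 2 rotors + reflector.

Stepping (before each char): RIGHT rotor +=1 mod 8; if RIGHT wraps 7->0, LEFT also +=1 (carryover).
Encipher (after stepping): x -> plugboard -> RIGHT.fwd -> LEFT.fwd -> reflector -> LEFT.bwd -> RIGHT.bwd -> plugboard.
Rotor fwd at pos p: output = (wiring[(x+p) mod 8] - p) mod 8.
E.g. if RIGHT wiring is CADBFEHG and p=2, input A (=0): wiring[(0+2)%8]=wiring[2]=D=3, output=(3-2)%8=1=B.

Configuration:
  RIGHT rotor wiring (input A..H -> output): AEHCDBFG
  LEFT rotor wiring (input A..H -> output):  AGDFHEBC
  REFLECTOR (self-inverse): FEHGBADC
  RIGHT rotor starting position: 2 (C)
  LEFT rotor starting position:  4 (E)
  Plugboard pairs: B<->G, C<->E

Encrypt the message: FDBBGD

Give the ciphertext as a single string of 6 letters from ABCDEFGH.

Char 1 ('F'): step: R->3, L=4; F->plug->F->R->F->L->C->refl->H->L'->G->R'->C->plug->E
Char 2 ('D'): step: R->4, L=4; D->plug->D->R->C->L->F->refl->A->L'->B->R'->C->plug->E
Char 3 ('B'): step: R->5, L=4; B->plug->G->R->F->L->C->refl->H->L'->G->R'->H->plug->H
Char 4 ('B'): step: R->6, L=4; B->plug->G->R->F->L->C->refl->H->L'->G->R'->D->plug->D
Char 5 ('G'): step: R->7, L=4; G->plug->B->R->B->L->A->refl->F->L'->C->R'->G->plug->B
Char 6 ('D'): step: R->0, L->5 (L advanced); D->plug->D->R->C->L->F->refl->A->L'->G->R'->H->plug->H

Answer: EEHDBH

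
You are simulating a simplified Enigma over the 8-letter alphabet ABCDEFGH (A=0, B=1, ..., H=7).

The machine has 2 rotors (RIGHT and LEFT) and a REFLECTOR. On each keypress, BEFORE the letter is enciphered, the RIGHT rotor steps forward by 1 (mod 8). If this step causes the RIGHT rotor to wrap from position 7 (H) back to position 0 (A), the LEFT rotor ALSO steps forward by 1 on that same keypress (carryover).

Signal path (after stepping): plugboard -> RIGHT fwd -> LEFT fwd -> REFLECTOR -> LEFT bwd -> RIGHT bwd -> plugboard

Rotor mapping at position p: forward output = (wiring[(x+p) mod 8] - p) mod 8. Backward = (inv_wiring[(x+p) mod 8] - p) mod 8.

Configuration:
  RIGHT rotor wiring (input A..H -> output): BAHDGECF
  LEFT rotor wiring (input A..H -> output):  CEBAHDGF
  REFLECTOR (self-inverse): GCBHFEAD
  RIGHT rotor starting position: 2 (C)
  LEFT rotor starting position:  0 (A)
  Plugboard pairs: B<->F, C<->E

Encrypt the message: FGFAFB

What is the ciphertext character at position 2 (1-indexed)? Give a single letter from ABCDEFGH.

Char 1 ('F'): step: R->3, L=0; F->plug->B->R->D->L->A->refl->G->L'->G->R'->F->plug->B
Char 2 ('G'): step: R->4, L=0; G->plug->G->R->D->L->A->refl->G->L'->G->R'->C->plug->E

E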